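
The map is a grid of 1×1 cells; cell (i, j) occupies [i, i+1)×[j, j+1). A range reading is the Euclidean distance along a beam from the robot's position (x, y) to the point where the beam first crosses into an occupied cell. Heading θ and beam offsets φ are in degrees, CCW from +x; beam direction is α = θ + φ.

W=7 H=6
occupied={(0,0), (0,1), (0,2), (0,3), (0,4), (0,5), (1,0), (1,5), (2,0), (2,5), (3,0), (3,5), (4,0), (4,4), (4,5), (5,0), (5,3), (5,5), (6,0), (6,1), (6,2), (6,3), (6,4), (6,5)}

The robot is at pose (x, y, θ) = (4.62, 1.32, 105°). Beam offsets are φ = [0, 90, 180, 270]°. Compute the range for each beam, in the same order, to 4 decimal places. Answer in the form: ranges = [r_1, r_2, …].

ranges = [3.8098, 1.2364, 0.3313, 1.4287]

beam 1: φ=0°, α=105°
  d=(-0.2588,0.9659)  start (4,1)  tX=2.3955 tY=0.7040  stride 1/|dx|=3.8637 1/|dy|=1.0353
    cross y-line → (4,2), t=0.7040
    cross y-line → (4,3), t=1.7393
    cross x-line → (3,3), t=2.3955
    cross y-line → (3,4), t=2.7745
    cross y-line → (3,5), t=3.8098 (wall)
  → r_1 = 3.8098
beam 2: φ=90°, α=195°
  d=(-0.9659,-0.2588)  start (4,1)  tX=0.6419 tY=1.2364  stride 1/|dx|=1.0353 1/|dy|=3.8637
    cross x-line → (3,1), t=0.6419
    cross y-line → (3,0), t=1.2364 (wall)
  → r_2 = 1.2364
beam 3: φ=180°, α=285°
  d=(0.2588,-0.9659)  start (4,1)  tX=1.4682 tY=0.3313  stride 1/|dx|=3.8637 1/|dy|=1.0353
    cross y-line → (4,0), t=0.3313 (wall)
  → r_3 = 0.3313
beam 4: φ=270°, α=15°
  d=(0.9659,0.2588)  start (4,1)  tX=0.3934 tY=2.6273  stride 1/|dx|=1.0353 1/|dy|=3.8637
    cross x-line → (5,1), t=0.3934
    cross x-line → (6,1), t=1.4287 (wall)
  → r_4 = 1.4287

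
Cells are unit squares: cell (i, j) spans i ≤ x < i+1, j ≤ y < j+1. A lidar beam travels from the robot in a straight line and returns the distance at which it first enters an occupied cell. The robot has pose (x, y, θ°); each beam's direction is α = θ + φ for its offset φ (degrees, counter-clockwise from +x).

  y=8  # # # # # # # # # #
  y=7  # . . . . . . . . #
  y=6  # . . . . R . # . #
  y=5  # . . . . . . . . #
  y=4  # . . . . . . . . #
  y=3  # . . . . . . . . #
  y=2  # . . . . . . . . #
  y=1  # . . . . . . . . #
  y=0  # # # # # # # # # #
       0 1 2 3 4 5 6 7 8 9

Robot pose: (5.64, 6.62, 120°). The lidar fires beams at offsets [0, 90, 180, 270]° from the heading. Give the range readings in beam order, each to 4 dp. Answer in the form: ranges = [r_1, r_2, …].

beam 1: φ=0°, α=120°
  dir = (cos 120°, sin 120°) = (-0.5000, 0.8660); from cell (5,6)
  next x-line at t=1.2800, next y-line at t=0.4388; Δt_x=2.0000, Δt_y=1.1547
    y: enter (5,7) at t=0.4388
    x: enter (4,7) at t=1.2800
    y: enter (4,8) at t=1.5935 ← occupied
  → r_1 = 1.5935
beam 2: φ=90°, α=210°
  dir = (cos 210°, sin 210°) = (-0.8660, -0.5000); from cell (5,6)
  next x-line at t=0.7390, next y-line at t=1.2400; Δt_x=1.1547, Δt_y=2.0000
    x: enter (4,6) at t=0.7390
    y: enter (4,5) at t=1.2400
    x: enter (3,5) at t=1.8937
    x: enter (2,5) at t=3.0484
    y: enter (2,4) at t=3.2400
    x: enter (1,4) at t=4.2031
    y: enter (1,3) at t=5.2400
    x: enter (0,3) at t=5.3578 ← occupied
  → r_2 = 5.3578
beam 3: φ=180°, α=300°
  dir = (cos 300°, sin 300°) = (0.5000, -0.8660); from cell (5,6)
  next x-line at t=0.7200, next y-line at t=0.7159; Δt_x=2.0000, Δt_y=1.1547
    y: enter (5,5) at t=0.7159
    x: enter (6,5) at t=0.7200
    y: enter (6,4) at t=1.8706
    x: enter (7,4) at t=2.7200
    y: enter (7,3) at t=3.0253
    y: enter (7,2) at t=4.1800
    x: enter (8,2) at t=4.7200
    y: enter (8,1) at t=5.3347
    y: enter (8,0) at t=6.4894 ← occupied
  → r_3 = 6.4894
beam 4: φ=270°, α=30°
  dir = (cos 30°, sin 30°) = (0.8660, 0.5000); from cell (5,6)
  next x-line at t=0.4157, next y-line at t=0.7600; Δt_x=1.1547, Δt_y=2.0000
    x: enter (6,6) at t=0.4157
    y: enter (6,7) at t=0.7600
    x: enter (7,7) at t=1.5704
    x: enter (8,7) at t=2.7251
    y: enter (8,8) at t=2.7600 ← occupied
  → r_4 = 2.7600

ranges = [1.5935, 5.3578, 6.4894, 2.7600]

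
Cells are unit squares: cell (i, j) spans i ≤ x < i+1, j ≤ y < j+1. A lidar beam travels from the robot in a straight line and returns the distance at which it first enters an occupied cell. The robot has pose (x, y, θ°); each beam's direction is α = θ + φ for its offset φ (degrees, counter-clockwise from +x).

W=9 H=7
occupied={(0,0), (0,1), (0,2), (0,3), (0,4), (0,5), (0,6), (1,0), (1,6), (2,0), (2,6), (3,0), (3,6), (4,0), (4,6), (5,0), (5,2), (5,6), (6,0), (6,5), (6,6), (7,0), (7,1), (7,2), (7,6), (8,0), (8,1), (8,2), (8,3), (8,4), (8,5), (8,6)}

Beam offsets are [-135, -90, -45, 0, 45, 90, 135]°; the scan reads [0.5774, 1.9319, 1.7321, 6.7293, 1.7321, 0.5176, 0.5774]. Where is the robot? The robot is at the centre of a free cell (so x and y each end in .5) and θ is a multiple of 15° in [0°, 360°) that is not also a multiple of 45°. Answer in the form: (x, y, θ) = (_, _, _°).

The pose lattice has 31·16 = 496 candidates. Test each by forward raycasting.
  (5.5, 5.5, 150°): beam 1 = 0.5176 ≠ 0.5774 ✗
  (7.5, 3.5, 330°): beam 1 = 1.9319 ≠ 0.5774 ✗
  (1.5, 1.5, 300°): beam 1 = 0.5176 ≠ 0.5774 ✗
  …
  (7.5, 3.5, 165°): r_1=0.5774, r_2=1.9319, r_3=1.7321, r_4=6.7293, r_5=1.7321, r_6=0.5176, r_7=0.5774 — all match ✓
Unique over the lattice → pose = (7.5, 3.5, 165°).

(x, y, θ) = (7.5, 3.5, 165°)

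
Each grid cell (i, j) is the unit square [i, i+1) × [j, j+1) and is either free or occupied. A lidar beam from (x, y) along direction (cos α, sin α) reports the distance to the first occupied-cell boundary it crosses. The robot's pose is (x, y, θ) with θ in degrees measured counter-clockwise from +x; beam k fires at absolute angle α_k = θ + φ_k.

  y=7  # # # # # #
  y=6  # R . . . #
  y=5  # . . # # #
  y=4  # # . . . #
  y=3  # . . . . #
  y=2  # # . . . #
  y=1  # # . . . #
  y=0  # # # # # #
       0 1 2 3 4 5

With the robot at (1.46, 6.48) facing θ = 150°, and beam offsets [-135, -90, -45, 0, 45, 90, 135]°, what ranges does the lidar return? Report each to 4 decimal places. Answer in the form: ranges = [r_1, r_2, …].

ranges = [2.0091, 0.6004, 0.5383, 0.5312, 0.4762, 0.9200, 1.5322]

beam 1: φ=-135°, α=15°
  cosα=0.9659 sinα=0.2588 | (1,6) | tMaxX 0.5590 tMaxY 2.0091 | tΔX 1.0353 tΔY 3.8637
    t=0.5590 [x] (2,6)
    t=1.5943 [x] (3,6)
    t=2.0091 [y] (3,7) — stop
  → r_1 = 2.0091
beam 2: φ=-90°, α=60°
  cosα=0.5000 sinα=0.8660 | (1,6) | tMaxX 1.0800 tMaxY 0.6004 | tΔX 2.0000 tΔY 1.1547
    t=0.6004 [y] (1,7) — stop
  → r_2 = 0.6004
beam 3: φ=-45°, α=105°
  cosα=-0.2588 sinα=0.9659 | (1,6) | tMaxX 1.7773 tMaxY 0.5383 | tΔX 3.8637 tΔY 1.0353
    t=0.5383 [y] (1,7) — stop
  → r_3 = 0.5383
beam 4: φ=0°, α=150°
  cosα=-0.8660 sinα=0.5000 | (1,6) | tMaxX 0.5312 tMaxY 1.0400 | tΔX 1.1547 tΔY 2.0000
    t=0.5312 [x] (0,6) — stop
  → r_4 = 0.5312
beam 5: φ=45°, α=195°
  cosα=-0.9659 sinα=-0.2588 | (1,6) | tMaxX 0.4762 tMaxY 1.8546 | tΔX 1.0353 tΔY 3.8637
    t=0.4762 [x] (0,6) — stop
  → r_5 = 0.4762
beam 6: φ=90°, α=240°
  cosα=-0.5000 sinα=-0.8660 | (1,6) | tMaxX 0.9200 tMaxY 0.5543 | tΔX 2.0000 tΔY 1.1547
    t=0.5543 [y] (1,5)
    t=0.9200 [x] (0,5) — stop
  → r_6 = 0.9200
beam 7: φ=135°, α=285°
  cosα=0.2588 sinα=-0.9659 | (1,6) | tMaxX 2.0864 tMaxY 0.4969 | tΔX 3.8637 tΔY 1.0353
    t=0.4969 [y] (1,5)
    t=1.5322 [y] (1,4) — stop
  → r_7 = 1.5322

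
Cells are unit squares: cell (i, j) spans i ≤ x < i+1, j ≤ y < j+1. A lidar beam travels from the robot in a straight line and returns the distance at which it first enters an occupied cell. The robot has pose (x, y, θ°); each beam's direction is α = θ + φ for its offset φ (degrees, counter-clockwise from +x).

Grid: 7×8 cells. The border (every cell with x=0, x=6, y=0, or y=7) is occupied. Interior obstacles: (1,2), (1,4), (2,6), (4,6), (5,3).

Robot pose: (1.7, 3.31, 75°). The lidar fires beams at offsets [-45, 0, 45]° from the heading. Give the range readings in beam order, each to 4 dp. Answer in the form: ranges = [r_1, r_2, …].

beam 1: φ=-45°, α=30°
  d=(0.8660,0.5000)  start (1,3)  tX=0.3464 tY=1.3800  stride 1/|dx|=1.1547 1/|dy|=2.0000
    cross x-line → (2,3), t=0.3464
    cross y-line → (2,4), t=1.3800
    cross x-line → (3,4), t=1.5011
    cross x-line → (4,4), t=2.6558
    cross y-line → (4,5), t=3.3800
    cross x-line → (5,5), t=3.8105
    cross x-line → (6,5), t=4.9652 (wall)
  → r_1 = 4.9652
beam 2: φ=0°, α=75°
  d=(0.2588,0.9659)  start (1,3)  tX=1.1591 tY=0.7143  stride 1/|dx|=3.8637 1/|dy|=1.0353
    cross y-line → (1,4), t=0.7143 (wall)
  → r_2 = 0.7143
beam 3: φ=45°, α=120°
  d=(-0.5000,0.8660)  start (1,3)  tX=1.4000 tY=0.7967  stride 1/|dx|=2.0000 1/|dy|=1.1547
    cross y-line → (1,4), t=0.7967 (wall)
  → r_3 = 0.7967

ranges = [4.9652, 0.7143, 0.7967]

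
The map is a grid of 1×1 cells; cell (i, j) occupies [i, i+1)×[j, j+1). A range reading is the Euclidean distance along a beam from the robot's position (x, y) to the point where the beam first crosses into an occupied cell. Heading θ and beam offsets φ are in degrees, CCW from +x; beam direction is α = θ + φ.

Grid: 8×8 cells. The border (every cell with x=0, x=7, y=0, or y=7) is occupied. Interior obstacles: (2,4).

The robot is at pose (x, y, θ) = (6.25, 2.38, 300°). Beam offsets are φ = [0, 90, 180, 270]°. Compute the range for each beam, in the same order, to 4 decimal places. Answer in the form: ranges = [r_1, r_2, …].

beam 1: φ=0°, α=300°
  cosα=0.5000 sinα=-0.8660 | (6,2) | tMaxX 1.5000 tMaxY 0.4388 | tΔX 2.0000 tΔY 1.1547
    t=0.4388 [y] (6,1)
    t=1.5000 [x] (7,1) — stop
  → r_1 = 1.5000
beam 2: φ=90°, α=30°
  cosα=0.8660 sinα=0.5000 | (6,2) | tMaxX 0.8660 tMaxY 1.2400 | tΔX 1.1547 tΔY 2.0000
    t=0.8660 [x] (7,2) — stop
  → r_2 = 0.8660
beam 3: φ=180°, α=120°
  cosα=-0.5000 sinα=0.8660 | (6,2) | tMaxX 0.5000 tMaxY 0.7159 | tΔX 2.0000 tΔY 1.1547
    t=0.5000 [x] (5,2)
    t=0.7159 [y] (5,3)
    t=1.8706 [y] (5,4)
    t=2.5000 [x] (4,4)
    t=3.0253 [y] (4,5)
    t=4.1800 [y] (4,6)
    t=4.5000 [x] (3,6)
    t=5.3347 [y] (3,7) — stop
  → r_3 = 5.3347
beam 4: φ=270°, α=210°
  cosα=-0.8660 sinα=-0.5000 | (6,2) | tMaxX 0.2887 tMaxY 0.7600 | tΔX 1.1547 tΔY 2.0000
    t=0.2887 [x] (5,2)
    t=0.7600 [y] (5,1)
    t=1.4434 [x] (4,1)
    t=2.5981 [x] (3,1)
    t=2.7600 [y] (3,0) — stop
  → r_4 = 2.7600

ranges = [1.5000, 0.8660, 5.3347, 2.7600]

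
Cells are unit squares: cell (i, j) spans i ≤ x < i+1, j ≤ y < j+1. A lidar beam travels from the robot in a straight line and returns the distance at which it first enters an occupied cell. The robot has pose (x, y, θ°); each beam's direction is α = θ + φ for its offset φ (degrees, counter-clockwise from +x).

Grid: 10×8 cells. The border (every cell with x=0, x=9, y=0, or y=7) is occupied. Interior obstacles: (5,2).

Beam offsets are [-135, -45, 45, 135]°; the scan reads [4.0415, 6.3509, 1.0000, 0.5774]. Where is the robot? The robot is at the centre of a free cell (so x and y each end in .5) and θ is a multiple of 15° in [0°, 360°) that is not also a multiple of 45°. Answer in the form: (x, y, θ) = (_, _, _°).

The pose lattice has 47·16 = 752 candidates. Test each by forward raycasting.
  (4.5, 5.5, 345°): beam 2 = 2.8868 ≠ 6.3509 ✗
  (6.5, 4.5, 240°): beam 1 = 2.5882 ≠ 4.0415 ✗
  (6.5, 1.5, 120°): beam 1 = 1.9319 ≠ 4.0415 ✗
  (8.5, 2.5, 330°): beam 1 = 5.7956 ≠ 4.0415 ✗
  (8.5, 2.5, 105°): beam 1 = 0.5774 ≠ 4.0415 ✗
  …
  (4.5, 6.5, 345°): r_1=4.0415, r_2=6.3509, r_3=1.0000, r_4=0.5774 — all match ✓
Only this pose fits every beam.

(x, y, θ) = (4.5, 6.5, 345°)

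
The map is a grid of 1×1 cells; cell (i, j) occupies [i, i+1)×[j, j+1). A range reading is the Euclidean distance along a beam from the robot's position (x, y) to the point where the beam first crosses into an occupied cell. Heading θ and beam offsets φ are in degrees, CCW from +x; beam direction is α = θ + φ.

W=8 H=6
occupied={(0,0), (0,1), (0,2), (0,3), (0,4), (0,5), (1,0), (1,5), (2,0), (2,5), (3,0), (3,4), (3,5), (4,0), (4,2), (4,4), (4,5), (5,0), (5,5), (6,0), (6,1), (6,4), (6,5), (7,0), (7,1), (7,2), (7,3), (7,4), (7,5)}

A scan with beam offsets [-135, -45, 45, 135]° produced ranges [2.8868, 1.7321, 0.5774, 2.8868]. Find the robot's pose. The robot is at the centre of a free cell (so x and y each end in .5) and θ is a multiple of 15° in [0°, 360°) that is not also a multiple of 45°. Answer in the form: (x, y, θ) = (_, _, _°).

(x, y, θ) = (3.5, 2.5, 345°)

Enumerate (i+0.5, j+0.5, θ) over the 19 free cells and 16 admissible headings. For each, cast all 4 beams and compare to the given ranges.
  (1.5, 3.5, 165°): beam 1 = 1.7321 ≠ 2.8868 ✗
  (2.5, 2.5, 330°): beam 1 = 1.5529 ≠ 2.8868 ✗
  (4.5, 3.5, 60°): beam 1 = 0.5176 ≠ 2.8868 ✗
  (3.5, 2.5, 210°): beam 1 = 1.5529 ≠ 2.8868 ✗
  …
  (3.5, 2.5, 345°): r_1=2.8868, r_2=1.7321, r_3=0.5774, r_4=2.8868 — all match ✓
No second candidate reproduces the full scan.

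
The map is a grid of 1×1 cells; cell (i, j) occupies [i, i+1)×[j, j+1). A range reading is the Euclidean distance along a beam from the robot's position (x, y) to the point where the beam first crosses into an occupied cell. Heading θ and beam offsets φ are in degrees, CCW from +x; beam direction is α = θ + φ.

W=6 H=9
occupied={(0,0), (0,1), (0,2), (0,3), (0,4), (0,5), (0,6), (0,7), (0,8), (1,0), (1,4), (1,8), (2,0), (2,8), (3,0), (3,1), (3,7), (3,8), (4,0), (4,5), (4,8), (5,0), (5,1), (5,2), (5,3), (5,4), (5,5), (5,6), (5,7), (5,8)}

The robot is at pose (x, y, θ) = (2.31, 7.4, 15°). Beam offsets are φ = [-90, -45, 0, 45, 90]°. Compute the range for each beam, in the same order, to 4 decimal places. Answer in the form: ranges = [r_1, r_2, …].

ranges = [5.5905, 0.7967, 0.7143, 0.6928, 0.6212]

beam 1: φ=-90°, α=285°
  d=(0.2588,-0.9659)  start (2,7)  tX=2.6660 tY=0.4141  stride 1/|dx|=3.8637 1/|dy|=1.0353
    cross y-line → (2,6), t=0.4141
    cross y-line → (2,5), t=1.4494
    cross y-line → (2,4), t=2.4847
    cross x-line → (3,4), t=2.6660
    cross y-line → (3,3), t=3.5199
    cross y-line → (3,2), t=4.5552
    cross y-line → (3,1), t=5.5905 (wall)
  → r_1 = 5.5905
beam 2: φ=-45°, α=330°
  d=(0.8660,-0.5000)  start (2,7)  tX=0.7967 tY=0.8000  stride 1/|dx|=1.1547 1/|dy|=2.0000
    cross x-line → (3,7), t=0.7967 (wall)
  → r_2 = 0.7967
beam 3: φ=0°, α=15°
  d=(0.9659,0.2588)  start (2,7)  tX=0.7143 tY=2.3182  stride 1/|dx|=1.0353 1/|dy|=3.8637
    cross x-line → (3,7), t=0.7143 (wall)
  → r_3 = 0.7143
beam 4: φ=45°, α=60°
  d=(0.5000,0.8660)  start (2,7)  tX=1.3800 tY=0.6928  stride 1/|dx|=2.0000 1/|dy|=1.1547
    cross y-line → (2,8), t=0.6928 (wall)
  → r_4 = 0.6928
beam 5: φ=90°, α=105°
  d=(-0.2588,0.9659)  start (2,7)  tX=1.1977 tY=0.6212  stride 1/|dx|=3.8637 1/|dy|=1.0353
    cross y-line → (2,8), t=0.6212 (wall)
  → r_5 = 0.6212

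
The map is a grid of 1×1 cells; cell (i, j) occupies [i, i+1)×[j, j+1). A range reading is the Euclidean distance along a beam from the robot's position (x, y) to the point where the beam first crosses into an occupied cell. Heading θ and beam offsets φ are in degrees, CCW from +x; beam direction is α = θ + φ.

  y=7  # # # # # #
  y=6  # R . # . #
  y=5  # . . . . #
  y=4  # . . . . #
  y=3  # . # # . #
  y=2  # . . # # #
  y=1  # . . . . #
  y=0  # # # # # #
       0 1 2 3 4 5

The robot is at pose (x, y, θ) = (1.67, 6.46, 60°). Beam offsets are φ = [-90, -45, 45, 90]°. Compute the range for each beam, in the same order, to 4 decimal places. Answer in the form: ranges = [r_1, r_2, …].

ranges = [3.8452, 1.3769, 0.5590, 0.7736]

beam 1: φ=-90°, α=330°
  d=(0.8660,-0.5000)  start (1,6)  tX=0.3811 tY=0.9200  stride 1/|dx|=1.1547 1/|dy|=2.0000
    cross x-line → (2,6), t=0.3811
    cross y-line → (2,5), t=0.9200
    cross x-line → (3,5), t=1.5358
    cross x-line → (4,5), t=2.6905
    cross y-line → (4,4), t=2.9200
    cross x-line → (5,4), t=3.8452 (wall)
  → r_1 = 3.8452
beam 2: φ=-45°, α=15°
  d=(0.9659,0.2588)  start (1,6)  tX=0.3416 tY=2.0864  stride 1/|dx|=1.0353 1/|dy|=3.8637
    cross x-line → (2,6), t=0.3416
    cross x-line → (3,6), t=1.3769 (wall)
  → r_2 = 1.3769
beam 3: φ=45°, α=105°
  d=(-0.2588,0.9659)  start (1,6)  tX=2.5887 tY=0.5590  stride 1/|dx|=3.8637 1/|dy|=1.0353
    cross y-line → (1,7), t=0.5590 (wall)
  → r_3 = 0.5590
beam 4: φ=90°, α=150°
  d=(-0.8660,0.5000)  start (1,6)  tX=0.7736 tY=1.0800  stride 1/|dx|=1.1547 1/|dy|=2.0000
    cross x-line → (0,6), t=0.7736 (wall)
  → r_4 = 0.7736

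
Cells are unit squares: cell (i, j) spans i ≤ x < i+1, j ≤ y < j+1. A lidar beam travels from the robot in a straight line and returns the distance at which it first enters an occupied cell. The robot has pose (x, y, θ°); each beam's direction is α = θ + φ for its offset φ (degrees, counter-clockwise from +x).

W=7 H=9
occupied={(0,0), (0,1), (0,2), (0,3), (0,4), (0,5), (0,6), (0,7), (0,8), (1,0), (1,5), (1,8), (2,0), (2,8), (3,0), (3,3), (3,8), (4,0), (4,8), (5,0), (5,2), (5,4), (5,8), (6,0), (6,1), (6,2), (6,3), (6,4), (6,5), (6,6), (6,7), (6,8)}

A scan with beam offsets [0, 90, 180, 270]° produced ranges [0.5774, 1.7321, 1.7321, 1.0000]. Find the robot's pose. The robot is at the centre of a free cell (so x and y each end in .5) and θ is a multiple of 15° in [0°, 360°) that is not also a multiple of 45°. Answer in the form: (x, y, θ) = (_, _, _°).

(x, y, θ) = (1.5, 2.5, 210°)

The pose lattice has 31·16 = 496 candidates. Test each by forward raycasting.
  (2.5, 5.5, 105°): beam 1 = 2.5882 ≠ 0.5774 ✗
  (3.5, 5.5, 195°): beam 1 = 1.5529 ≠ 0.5774 ✗
  (3.5, 6.5, 60°): beam 1 = 1.7321 ≠ 0.5774 ✗
  …
  (1.5, 2.5, 210°): r_1=0.5774, r_2=1.7321, r_3=1.7321, r_4=1.0000 — all match ✓
Unique over the lattice → pose = (1.5, 2.5, 210°).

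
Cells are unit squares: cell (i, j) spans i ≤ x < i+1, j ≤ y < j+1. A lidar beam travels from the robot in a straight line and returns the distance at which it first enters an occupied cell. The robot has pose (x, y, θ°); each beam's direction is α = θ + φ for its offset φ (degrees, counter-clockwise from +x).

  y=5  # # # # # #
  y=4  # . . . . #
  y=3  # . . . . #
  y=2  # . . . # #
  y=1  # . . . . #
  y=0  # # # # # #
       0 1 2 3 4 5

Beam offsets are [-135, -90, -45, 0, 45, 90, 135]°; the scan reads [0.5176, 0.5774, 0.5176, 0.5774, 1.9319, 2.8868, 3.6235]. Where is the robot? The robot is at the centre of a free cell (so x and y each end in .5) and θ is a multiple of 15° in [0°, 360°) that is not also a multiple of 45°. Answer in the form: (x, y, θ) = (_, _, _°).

Enumerate (i+0.5, j+0.5, θ) over the 15 free cells and 16 admissible headings. For each, cast all 7 beams and compare to the given ranges.
  (1.5, 2.5, 330°): beam 2 = 1.0000 ≠ 0.5774 ✗
  (1.5, 4.5, 165°): beam 1 = 1.0000 ≠ 0.5176 ✗
  (2.5, 4.5, 330°): beam 1 = 1.5529 ≠ 0.5176 ✗
  (2.5, 2.5, 240°): beam 1 = 2.5882 ≠ 0.5176 ✗
  …
  (1.5, 1.5, 300°): r_1=0.5176, r_2=0.5774, r_3=0.5176, r_4=0.5774, r_5=1.9319, r_6=2.8868, r_7=3.6235 — all match ✓
No second candidate reproduces the full scan.

(x, y, θ) = (1.5, 1.5, 300°)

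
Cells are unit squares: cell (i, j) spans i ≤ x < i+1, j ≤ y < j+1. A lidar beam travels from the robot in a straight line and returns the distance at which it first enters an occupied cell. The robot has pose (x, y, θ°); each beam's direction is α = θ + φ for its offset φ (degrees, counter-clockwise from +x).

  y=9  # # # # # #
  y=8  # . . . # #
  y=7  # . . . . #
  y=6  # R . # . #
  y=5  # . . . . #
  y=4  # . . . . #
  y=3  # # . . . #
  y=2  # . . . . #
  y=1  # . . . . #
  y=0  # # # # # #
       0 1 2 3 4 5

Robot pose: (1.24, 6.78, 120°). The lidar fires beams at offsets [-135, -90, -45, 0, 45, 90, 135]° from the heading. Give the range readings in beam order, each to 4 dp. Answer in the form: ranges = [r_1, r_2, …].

beam 1: φ=-135°, α=345°
  dir = (cos 345°, sin 345°) = (0.9659, -0.2588); from cell (1,6)
  next x-line at t=0.7868, next y-line at t=3.0137; Δt_x=1.0353, Δt_y=3.8637
    x: enter (2,6) at t=0.7868
    x: enter (3,6) at t=1.8221 ← occupied
  → r_1 = 1.8221
beam 2: φ=-90°, α=30°
  dir = (cos 30°, sin 30°) = (0.8660, 0.5000); from cell (1,6)
  next x-line at t=0.8776, next y-line at t=0.4400; Δt_x=1.1547, Δt_y=2.0000
    y: enter (1,7) at t=0.4400
    x: enter (2,7) at t=0.8776
    x: enter (3,7) at t=2.0323
    y: enter (3,8) at t=2.4400
    x: enter (4,8) at t=3.1870 ← occupied
  → r_2 = 3.1870
beam 3: φ=-45°, α=75°
  dir = (cos 75°, sin 75°) = (0.2588, 0.9659); from cell (1,6)
  next x-line at t=2.9364, next y-line at t=0.2278; Δt_x=3.8637, Δt_y=1.0353
    y: enter (1,7) at t=0.2278
    y: enter (1,8) at t=1.2630
    y: enter (1,9) at t=2.2983 ← occupied
  → r_3 = 2.2983
beam 4: φ=0°, α=120°
  dir = (cos 120°, sin 120°) = (-0.5000, 0.8660); from cell (1,6)
  next x-line at t=0.4800, next y-line at t=0.2540; Δt_x=2.0000, Δt_y=1.1547
    y: enter (1,7) at t=0.2540
    x: enter (0,7) at t=0.4800 ← occupied
  → r_4 = 0.4800
beam 5: φ=45°, α=165°
  dir = (cos 165°, sin 165°) = (-0.9659, 0.2588); from cell (1,6)
  next x-line at t=0.2485, next y-line at t=0.8500; Δt_x=1.0353, Δt_y=3.8637
    x: enter (0,6) at t=0.2485 ← occupied
  → r_5 = 0.2485
beam 6: φ=90°, α=210°
  dir = (cos 210°, sin 210°) = (-0.8660, -0.5000); from cell (1,6)
  next x-line at t=0.2771, next y-line at t=1.5600; Δt_x=1.1547, Δt_y=2.0000
    x: enter (0,6) at t=0.2771 ← occupied
  → r_6 = 0.2771
beam 7: φ=135°, α=255°
  dir = (cos 255°, sin 255°) = (-0.2588, -0.9659); from cell (1,6)
  next x-line at t=0.9273, next y-line at t=0.8075; Δt_x=3.8637, Δt_y=1.0353
    y: enter (1,5) at t=0.8075
    x: enter (0,5) at t=0.9273 ← occupied
  → r_7 = 0.9273

ranges = [1.8221, 3.1870, 2.2983, 0.4800, 0.2485, 0.2771, 0.9273]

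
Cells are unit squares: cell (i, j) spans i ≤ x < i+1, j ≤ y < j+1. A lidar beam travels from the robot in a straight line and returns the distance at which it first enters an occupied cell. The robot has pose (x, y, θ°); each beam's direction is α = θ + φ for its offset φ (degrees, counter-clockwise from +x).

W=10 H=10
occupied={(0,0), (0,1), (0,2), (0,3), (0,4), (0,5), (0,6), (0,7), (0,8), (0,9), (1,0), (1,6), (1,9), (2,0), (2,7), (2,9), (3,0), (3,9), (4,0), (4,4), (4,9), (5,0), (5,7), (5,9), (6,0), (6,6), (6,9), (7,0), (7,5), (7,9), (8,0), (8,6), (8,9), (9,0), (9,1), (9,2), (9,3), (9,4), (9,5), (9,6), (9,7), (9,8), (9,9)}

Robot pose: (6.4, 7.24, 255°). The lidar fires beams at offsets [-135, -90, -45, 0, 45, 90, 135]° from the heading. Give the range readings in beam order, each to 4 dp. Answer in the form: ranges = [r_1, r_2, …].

ranges = [0.8000, 0.4141, 0.4619, 0.2485, 0.2771, 1.6564, 3.0022]

beam 1: φ=-135°, α=120°
  dir = (cos 120°, sin 120°) = (-0.5000, 0.8660); from cell (6,7)
  next x-line at t=0.8000, next y-line at t=0.8776; Δt_x=2.0000, Δt_y=1.1547
    x: enter (5,7) at t=0.8000 ← occupied
  → r_1 = 0.8000
beam 2: φ=-90°, α=165°
  dir = (cos 165°, sin 165°) = (-0.9659, 0.2588); from cell (6,7)
  next x-line at t=0.4141, next y-line at t=2.9364; Δt_x=1.0353, Δt_y=3.8637
    x: enter (5,7) at t=0.4141 ← occupied
  → r_2 = 0.4141
beam 3: φ=-45°, α=210°
  dir = (cos 210°, sin 210°) = (-0.8660, -0.5000); from cell (6,7)
  next x-line at t=0.4619, next y-line at t=0.4800; Δt_x=1.1547, Δt_y=2.0000
    x: enter (5,7) at t=0.4619 ← occupied
  → r_3 = 0.4619
beam 4: φ=0°, α=255°
  dir = (cos 255°, sin 255°) = (-0.2588, -0.9659); from cell (6,7)
  next x-line at t=1.5455, next y-line at t=0.2485; Δt_x=3.8637, Δt_y=1.0353
    y: enter (6,6) at t=0.2485 ← occupied
  → r_4 = 0.2485
beam 5: φ=45°, α=300°
  dir = (cos 300°, sin 300°) = (0.5000, -0.8660); from cell (6,7)
  next x-line at t=1.2000, next y-line at t=0.2771; Δt_x=2.0000, Δt_y=1.1547
    y: enter (6,6) at t=0.2771 ← occupied
  → r_5 = 0.2771
beam 6: φ=90°, α=345°
  dir = (cos 345°, sin 345°) = (0.9659, -0.2588); from cell (6,7)
  next x-line at t=0.6212, next y-line at t=0.9273; Δt_x=1.0353, Δt_y=3.8637
    x: enter (7,7) at t=0.6212
    y: enter (7,6) at t=0.9273
    x: enter (8,6) at t=1.6564 ← occupied
  → r_6 = 1.6564
beam 7: φ=135°, α=30°
  dir = (cos 30°, sin 30°) = (0.8660, 0.5000); from cell (6,7)
  next x-line at t=0.6928, next y-line at t=1.5200; Δt_x=1.1547, Δt_y=2.0000
    x: enter (7,7) at t=0.6928
    y: enter (7,8) at t=1.5200
    x: enter (8,8) at t=1.8475
    x: enter (9,8) at t=3.0022 ← occupied
  → r_7 = 3.0022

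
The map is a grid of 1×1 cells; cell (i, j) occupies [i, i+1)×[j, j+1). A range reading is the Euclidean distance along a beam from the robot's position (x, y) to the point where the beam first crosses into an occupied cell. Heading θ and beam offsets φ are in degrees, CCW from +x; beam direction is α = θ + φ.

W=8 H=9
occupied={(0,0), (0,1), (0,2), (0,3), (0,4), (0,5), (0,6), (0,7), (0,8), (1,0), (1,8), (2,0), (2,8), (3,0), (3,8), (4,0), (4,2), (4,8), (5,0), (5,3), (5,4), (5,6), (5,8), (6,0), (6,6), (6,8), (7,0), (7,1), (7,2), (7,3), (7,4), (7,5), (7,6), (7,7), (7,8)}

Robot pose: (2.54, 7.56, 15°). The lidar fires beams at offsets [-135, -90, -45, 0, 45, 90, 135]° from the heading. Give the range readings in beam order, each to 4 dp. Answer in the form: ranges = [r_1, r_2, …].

ranges = [3.0800, 5.6410, 2.8406, 1.7000, 0.5081, 0.4555, 0.8800]

beam 1: φ=-135°, α=240°
  direction (-0.5000, -0.8660); cell (2,7); t to first gridline: x 1.0800, y 0.6466 (then +2.0000 / +1.1547)
    (2,6) via y @ 0.6466
    (1,6) via x @ 1.0800
    (1,5) via y @ 1.8013
    (1,4) via y @ 2.9560
    (0,4) via x @ 3.0800  # hit
  → r_1 = 3.0800
beam 2: φ=-90°, α=285°
  direction (0.2588, -0.9659); cell (2,7); t to first gridline: x 1.7773, y 0.5798 (then +3.8637 / +1.0353)
    (2,6) via y @ 0.5798
    (2,5) via y @ 1.6150
    (3,5) via x @ 1.7773
    (3,4) via y @ 2.6503
    (3,3) via y @ 3.6856
    (3,2) via y @ 4.7209
    (4,2) via x @ 5.6410  # hit
  → r_2 = 5.6410
beam 3: φ=-45°, α=330°
  direction (0.8660, -0.5000); cell (2,7); t to first gridline: x 0.5312, y 1.1200 (then +1.1547 / +2.0000)
    (3,7) via x @ 0.5312
    (3,6) via y @ 1.1200
    (4,6) via x @ 1.6859
    (5,6) via x @ 2.8406  # hit
  → r_3 = 2.8406
beam 4: φ=0°, α=15°
  direction (0.9659, 0.2588); cell (2,7); t to first gridline: x 0.4762, y 1.7000 (then +1.0353 / +3.8637)
    (3,7) via x @ 0.4762
    (4,7) via x @ 1.5115
    (4,8) via y @ 1.7000  # hit
  → r_4 = 1.7000
beam 5: φ=45°, α=60°
  direction (0.5000, 0.8660); cell (2,7); t to first gridline: x 0.9200, y 0.5081 (then +2.0000 / +1.1547)
    (2,8) via y @ 0.5081  # hit
  → r_5 = 0.5081
beam 6: φ=90°, α=105°
  direction (-0.2588, 0.9659); cell (2,7); t to first gridline: x 2.0864, y 0.4555 (then +3.8637 / +1.0353)
    (2,8) via y @ 0.4555  # hit
  → r_6 = 0.4555
beam 7: φ=135°, α=150°
  direction (-0.8660, 0.5000); cell (2,7); t to first gridline: x 0.6235, y 0.8800 (then +1.1547 / +2.0000)
    (1,7) via x @ 0.6235
    (1,8) via y @ 0.8800  # hit
  → r_7 = 0.8800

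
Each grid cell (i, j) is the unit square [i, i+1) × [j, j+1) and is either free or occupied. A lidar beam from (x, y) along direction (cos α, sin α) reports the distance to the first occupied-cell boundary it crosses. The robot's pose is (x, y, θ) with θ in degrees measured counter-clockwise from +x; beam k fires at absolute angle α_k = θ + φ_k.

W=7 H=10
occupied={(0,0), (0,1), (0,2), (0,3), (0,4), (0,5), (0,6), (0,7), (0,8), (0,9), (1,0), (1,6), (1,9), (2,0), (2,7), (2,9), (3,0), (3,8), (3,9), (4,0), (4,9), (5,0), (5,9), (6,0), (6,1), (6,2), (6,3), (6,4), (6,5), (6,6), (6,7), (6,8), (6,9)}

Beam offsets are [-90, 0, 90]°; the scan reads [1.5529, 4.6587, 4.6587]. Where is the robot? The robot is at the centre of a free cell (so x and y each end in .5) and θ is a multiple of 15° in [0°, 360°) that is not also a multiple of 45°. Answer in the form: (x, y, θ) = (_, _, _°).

Enumerate (i+0.5, j+0.5, θ) over the 37 free cells and 16 admissible headings. For each, cast all 3 beams and compare to the given ranges.
  (2.5, 3.5, 330°): beam 1 = 2.8868 ≠ 1.5529 ✗
  (2.5, 2.5, 300°): beam 1 = 1.7321 ≠ 1.5529 ✗
  (1.5, 7.5, 300°): beam 1 = 0.5774 ≠ 1.5529 ✗
  (4.5, 8.5, 150°): beam 1 = 0.5774 ≠ 1.5529 ✗
  …
  (1.5, 2.5, 345°): r_1=1.5529, r_2=4.6587, r_3=4.6587 — all match ✓
Unique over the lattice → pose = (1.5, 2.5, 345°).

(x, y, θ) = (1.5, 2.5, 345°)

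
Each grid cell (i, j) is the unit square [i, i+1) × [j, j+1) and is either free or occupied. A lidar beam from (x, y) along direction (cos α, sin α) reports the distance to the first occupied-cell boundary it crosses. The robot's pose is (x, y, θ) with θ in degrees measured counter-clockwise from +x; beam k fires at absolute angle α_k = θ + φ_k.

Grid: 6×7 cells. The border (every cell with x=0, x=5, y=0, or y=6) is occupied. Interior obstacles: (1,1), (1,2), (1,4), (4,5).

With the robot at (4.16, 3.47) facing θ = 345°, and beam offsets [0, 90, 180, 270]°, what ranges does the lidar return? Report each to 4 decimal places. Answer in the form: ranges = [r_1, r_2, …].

ranges = [0.8696, 1.5840, 2.2362, 2.5571]

beam 1: φ=0°, α=345°
  dir = (cos 345°, sin 345°) = (0.9659, -0.2588); from cell (4,3)
  next x-line at t=0.8696, next y-line at t=1.8159; Δt_x=1.0353, Δt_y=3.8637
    x: enter (5,3) at t=0.8696 ← occupied
  → r_1 = 0.8696
beam 2: φ=90°, α=75°
  dir = (cos 75°, sin 75°) = (0.2588, 0.9659); from cell (4,3)
  next x-line at t=3.2455, next y-line at t=0.5487; Δt_x=3.8637, Δt_y=1.0353
    y: enter (4,4) at t=0.5487
    y: enter (4,5) at t=1.5840 ← occupied
  → r_2 = 1.5840
beam 3: φ=180°, α=165°
  dir = (cos 165°, sin 165°) = (-0.9659, 0.2588); from cell (4,3)
  next x-line at t=0.1656, next y-line at t=2.0478; Δt_x=1.0353, Δt_y=3.8637
    x: enter (3,3) at t=0.1656
    x: enter (2,3) at t=1.2009
    y: enter (2,4) at t=2.0478
    x: enter (1,4) at t=2.2362 ← occupied
  → r_3 = 2.2362
beam 4: φ=270°, α=255°
  dir = (cos 255°, sin 255°) = (-0.2588, -0.9659); from cell (4,3)
  next x-line at t=0.6182, next y-line at t=0.4866; Δt_x=3.8637, Δt_y=1.0353
    y: enter (4,2) at t=0.4866
    x: enter (3,2) at t=0.6182
    y: enter (3,1) at t=1.5219
    y: enter (3,0) at t=2.5571 ← occupied
  → r_4 = 2.5571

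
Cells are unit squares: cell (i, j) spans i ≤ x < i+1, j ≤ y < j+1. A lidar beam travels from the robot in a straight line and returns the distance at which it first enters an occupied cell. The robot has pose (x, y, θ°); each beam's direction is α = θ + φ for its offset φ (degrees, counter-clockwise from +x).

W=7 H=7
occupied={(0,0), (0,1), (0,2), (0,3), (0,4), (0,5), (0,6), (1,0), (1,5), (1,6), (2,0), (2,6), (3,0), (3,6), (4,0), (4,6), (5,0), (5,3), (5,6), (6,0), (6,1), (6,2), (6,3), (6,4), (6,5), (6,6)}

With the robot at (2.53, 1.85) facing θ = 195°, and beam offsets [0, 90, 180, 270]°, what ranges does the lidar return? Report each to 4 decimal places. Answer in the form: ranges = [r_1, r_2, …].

ranges = [1.5840, 0.8800, 3.5924, 3.2611]

beam 1: φ=0°, α=195°
  dir = (cos 195°, sin 195°) = (-0.9659, -0.2588); from cell (2,1)
  next x-line at t=0.5487, next y-line at t=3.2841; Δt_x=1.0353, Δt_y=3.8637
    x: enter (1,1) at t=0.5487
    x: enter (0,1) at t=1.5840 ← occupied
  → r_1 = 1.5840
beam 2: φ=90°, α=285°
  dir = (cos 285°, sin 285°) = (0.2588, -0.9659); from cell (2,1)
  next x-line at t=1.8159, next y-line at t=0.8800; Δt_x=3.8637, Δt_y=1.0353
    y: enter (2,0) at t=0.8800 ← occupied
  → r_2 = 0.8800
beam 3: φ=180°, α=15°
  dir = (cos 15°, sin 15°) = (0.9659, 0.2588); from cell (2,1)
  next x-line at t=0.4866, next y-line at t=0.5796; Δt_x=1.0353, Δt_y=3.8637
    x: enter (3,1) at t=0.4866
    y: enter (3,2) at t=0.5796
    x: enter (4,2) at t=1.5219
    x: enter (5,2) at t=2.5571
    x: enter (6,2) at t=3.5924 ← occupied
  → r_3 = 3.5924
beam 4: φ=270°, α=105°
  dir = (cos 105°, sin 105°) = (-0.2588, 0.9659); from cell (2,1)
  next x-line at t=2.0478, next y-line at t=0.1553; Δt_x=3.8637, Δt_y=1.0353
    y: enter (2,2) at t=0.1553
    y: enter (2,3) at t=1.1906
    x: enter (1,3) at t=2.0478
    y: enter (1,4) at t=2.2258
    y: enter (1,5) at t=3.2611 ← occupied
  → r_4 = 3.2611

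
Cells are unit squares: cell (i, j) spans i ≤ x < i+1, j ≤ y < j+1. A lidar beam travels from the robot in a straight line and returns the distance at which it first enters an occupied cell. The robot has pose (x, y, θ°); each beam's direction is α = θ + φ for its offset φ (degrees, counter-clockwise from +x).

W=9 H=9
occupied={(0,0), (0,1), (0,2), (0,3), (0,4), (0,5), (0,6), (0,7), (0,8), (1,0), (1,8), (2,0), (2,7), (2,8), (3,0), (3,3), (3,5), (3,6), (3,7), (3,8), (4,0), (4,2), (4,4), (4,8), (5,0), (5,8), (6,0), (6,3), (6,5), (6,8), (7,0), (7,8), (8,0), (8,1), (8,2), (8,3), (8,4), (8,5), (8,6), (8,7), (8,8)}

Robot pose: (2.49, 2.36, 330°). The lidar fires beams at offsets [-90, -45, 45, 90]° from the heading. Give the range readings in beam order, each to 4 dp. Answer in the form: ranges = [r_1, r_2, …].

beam 1: φ=-90°, α=240°
  cosα=-0.5000 sinα=-0.8660 | (2,2) | tMaxX 0.9800 tMaxY 0.4157 | tΔX 2.0000 tΔY 1.1547
    t=0.4157 [y] (2,1)
    t=0.9800 [x] (1,1)
    t=1.5704 [y] (1,0) — stop
  → r_1 = 1.5704
beam 2: φ=-45°, α=285°
  cosα=0.2588 sinα=-0.9659 | (2,2) | tMaxX 1.9705 tMaxY 0.3727 | tΔX 3.8637 tΔY 1.0353
    t=0.3727 [y] (2,1)
    t=1.4080 [y] (2,0) — stop
  → r_2 = 1.4080
beam 3: φ=45°, α=15°
  cosα=0.9659 sinα=0.2588 | (2,2) | tMaxX 0.5280 tMaxY 2.4728 | tΔX 1.0353 tΔY 3.8637
    t=0.5280 [x] (3,2)
    t=1.5633 [x] (4,2) — stop
  → r_3 = 1.5633
beam 4: φ=90°, α=60°
  cosα=0.5000 sinα=0.8660 | (2,2) | tMaxX 1.0200 tMaxY 0.7390 | tΔX 2.0000 tΔY 1.1547
    t=0.7390 [y] (2,3)
    t=1.0200 [x] (3,3) — stop
  → r_4 = 1.0200

ranges = [1.5704, 1.4080, 1.5633, 1.0200]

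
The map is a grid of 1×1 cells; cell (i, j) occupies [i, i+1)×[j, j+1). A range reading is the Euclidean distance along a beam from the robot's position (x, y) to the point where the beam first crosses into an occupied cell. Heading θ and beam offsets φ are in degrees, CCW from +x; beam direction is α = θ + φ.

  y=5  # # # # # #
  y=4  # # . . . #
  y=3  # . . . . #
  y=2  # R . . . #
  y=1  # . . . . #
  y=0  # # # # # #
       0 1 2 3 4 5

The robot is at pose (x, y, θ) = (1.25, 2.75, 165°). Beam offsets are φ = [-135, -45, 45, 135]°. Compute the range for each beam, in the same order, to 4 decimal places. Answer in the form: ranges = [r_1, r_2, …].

beam 1: φ=-135°, α=30°
  d=(0.8660,0.5000)  start (1,2)  tX=0.8660 tY=0.5000  stride 1/|dx|=1.1547 1/|dy|=2.0000
    cross y-line → (1,3), t=0.5000
    cross x-line → (2,3), t=0.8660
    cross x-line → (3,3), t=2.0207
    cross y-line → (3,4), t=2.5000
    cross x-line → (4,4), t=3.1754
    cross x-line → (5,4), t=4.3301 (wall)
  → r_1 = 4.3301
beam 2: φ=-45°, α=120°
  d=(-0.5000,0.8660)  start (1,2)  tX=0.5000 tY=0.2887  stride 1/|dx|=2.0000 1/|dy|=1.1547
    cross y-line → (1,3), t=0.2887
    cross x-line → (0,3), t=0.5000 (wall)
  → r_2 = 0.5000
beam 3: φ=45°, α=210°
  d=(-0.8660,-0.5000)  start (1,2)  tX=0.2887 tY=1.5000  stride 1/|dx|=1.1547 1/|dy|=2.0000
    cross x-line → (0,2), t=0.2887 (wall)
  → r_3 = 0.2887
beam 4: φ=135°, α=300°
  d=(0.5000,-0.8660)  start (1,2)  tX=1.5000 tY=0.8660  stride 1/|dx|=2.0000 1/|dy|=1.1547
    cross y-line → (1,1), t=0.8660
    cross x-line → (2,1), t=1.5000
    cross y-line → (2,0), t=2.0207 (wall)
  → r_4 = 2.0207

ranges = [4.3301, 0.5000, 0.2887, 2.0207]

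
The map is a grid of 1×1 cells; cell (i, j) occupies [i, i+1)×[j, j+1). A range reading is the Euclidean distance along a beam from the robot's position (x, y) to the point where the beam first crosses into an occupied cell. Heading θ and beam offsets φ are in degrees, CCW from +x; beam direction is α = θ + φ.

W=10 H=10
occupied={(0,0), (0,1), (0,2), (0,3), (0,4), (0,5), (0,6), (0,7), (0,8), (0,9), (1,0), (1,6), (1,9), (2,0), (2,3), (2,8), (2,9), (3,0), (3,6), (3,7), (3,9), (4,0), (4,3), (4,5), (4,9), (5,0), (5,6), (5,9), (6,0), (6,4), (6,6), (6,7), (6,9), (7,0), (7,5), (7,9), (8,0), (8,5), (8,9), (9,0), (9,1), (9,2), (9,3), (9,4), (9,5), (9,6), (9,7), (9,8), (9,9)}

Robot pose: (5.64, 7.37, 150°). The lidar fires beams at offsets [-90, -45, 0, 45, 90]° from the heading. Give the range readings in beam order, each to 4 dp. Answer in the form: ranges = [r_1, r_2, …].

beam 1: φ=-90°, α=60°
  d=(0.5000,0.8660)  start (5,7)  tX=0.7200 tY=0.7275  stride 1/|dx|=2.0000 1/|dy|=1.1547
    cross x-line → (6,7), t=0.7200 (wall)
  → r_1 = 0.7200
beam 2: φ=-45°, α=105°
  d=(-0.2588,0.9659)  start (5,7)  tX=2.4728 tY=0.6522  stride 1/|dx|=3.8637 1/|dy|=1.0353
    cross y-line → (5,8), t=0.6522
    cross y-line → (5,9), t=1.6875 (wall)
  → r_2 = 1.6875
beam 3: φ=0°, α=150°
  d=(-0.8660,0.5000)  start (5,7)  tX=0.7390 tY=1.2600  stride 1/|dx|=1.1547 1/|dy|=2.0000
    cross x-line → (4,7), t=0.7390
    cross y-line → (4,8), t=1.2600
    cross x-line → (3,8), t=1.8937
    cross x-line → (2,8), t=3.0484 (wall)
  → r_3 = 3.0484
beam 4: φ=45°, α=195°
  d=(-0.9659,-0.2588)  start (5,7)  tX=0.6626 tY=1.4296  stride 1/|dx|=1.0353 1/|dy|=3.8637
    cross x-line → (4,7), t=0.6626
    cross y-line → (4,6), t=1.4296
    cross x-line → (3,6), t=1.6979 (wall)
  → r_4 = 1.6979
beam 5: φ=90°, α=240°
  d=(-0.5000,-0.8660)  start (5,7)  tX=1.2800 tY=0.4272  stride 1/|dx|=2.0000 1/|dy|=1.1547
    cross y-line → (5,6), t=0.4272 (wall)
  → r_5 = 0.4272

ranges = [0.7200, 1.6875, 3.0484, 1.6979, 0.4272]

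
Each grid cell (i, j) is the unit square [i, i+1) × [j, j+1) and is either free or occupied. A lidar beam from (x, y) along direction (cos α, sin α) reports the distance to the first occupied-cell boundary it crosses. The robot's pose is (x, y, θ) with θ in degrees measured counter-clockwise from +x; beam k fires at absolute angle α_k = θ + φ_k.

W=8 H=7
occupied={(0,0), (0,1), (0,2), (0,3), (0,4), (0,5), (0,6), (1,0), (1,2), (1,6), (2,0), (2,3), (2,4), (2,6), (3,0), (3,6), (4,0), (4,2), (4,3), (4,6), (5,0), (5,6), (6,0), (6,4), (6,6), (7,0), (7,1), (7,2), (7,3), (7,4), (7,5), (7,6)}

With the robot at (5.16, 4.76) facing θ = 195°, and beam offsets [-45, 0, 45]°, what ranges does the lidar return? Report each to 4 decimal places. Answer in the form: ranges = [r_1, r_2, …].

beam 1: φ=-45°, α=150°
  direction (-0.8660, 0.5000); cell (5,4); t to first gridline: x 0.1848, y 0.4800 (then +1.1547 / +2.0000)
    (4,4) via x @ 0.1848
    (4,5) via y @ 0.4800
    (3,5) via x @ 1.3395
    (3,6) via y @ 2.4800  # hit
  → r_1 = 2.4800
beam 2: φ=0°, α=195°
  direction (-0.9659, -0.2588); cell (5,4); t to first gridline: x 0.1656, y 2.9364 (then +1.0353 / +3.8637)
    (4,4) via x @ 0.1656
    (3,4) via x @ 1.2009
    (2,4) via x @ 2.2362  # hit
  → r_2 = 2.2362
beam 3: φ=45°, α=240°
  direction (-0.5000, -0.8660); cell (5,4); t to first gridline: x 0.3200, y 0.8776 (then +2.0000 / +1.1547)
    (4,4) via x @ 0.3200
    (4,3) via y @ 0.8776  # hit
  → r_3 = 0.8776

ranges = [2.4800, 2.2362, 0.8776]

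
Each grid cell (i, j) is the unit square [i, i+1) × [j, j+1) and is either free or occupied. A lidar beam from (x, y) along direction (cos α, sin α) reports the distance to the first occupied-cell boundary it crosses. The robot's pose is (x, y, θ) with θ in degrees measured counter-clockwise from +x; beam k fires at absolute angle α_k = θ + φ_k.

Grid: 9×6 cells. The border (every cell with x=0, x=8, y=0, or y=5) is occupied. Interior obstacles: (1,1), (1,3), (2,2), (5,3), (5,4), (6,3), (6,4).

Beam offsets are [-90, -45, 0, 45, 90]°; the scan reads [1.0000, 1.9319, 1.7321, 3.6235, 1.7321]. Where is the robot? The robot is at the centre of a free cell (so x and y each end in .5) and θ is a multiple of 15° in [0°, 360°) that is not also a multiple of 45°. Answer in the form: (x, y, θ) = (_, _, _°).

The pose lattice has 21·16 = 336 candidates. Test each by forward raycasting.
  (3.5, 3.5, 120°): beam 1 = 1.7321 ≠ 1.0000 ✗
  (5.5, 1.5, 165°): beam 1 = 1.5529 ≠ 1.0000 ✗
  (6.5, 1.5, 330°): beam 1 = 0.5774 ≠ 1.0000 ✗
  (2.5, 3.5, 285°): beam 1 = 0.5176 ≠ 1.0000 ✗
  …
  (3.5, 4.5, 240°): r_1=1.0000, r_2=1.9319, r_3=1.7321, r_4=3.6235, r_5=1.7321 — all match ✓
Only this pose fits every beam.

(x, y, θ) = (3.5, 4.5, 240°)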